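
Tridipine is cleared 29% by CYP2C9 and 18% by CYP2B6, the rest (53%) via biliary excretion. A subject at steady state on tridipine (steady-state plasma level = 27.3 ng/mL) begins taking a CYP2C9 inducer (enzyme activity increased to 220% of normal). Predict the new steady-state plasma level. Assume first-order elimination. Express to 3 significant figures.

CYP2C9: 0.29 × 2.2 = 0.638
CYP2B6: 0.18 (unchanged)
Other: 0.53 (unchanged)
New clearance relative to baseline: 0.638 + 0.18 + 0.53 = 1.348.
With dosing unchanged, steady-state plasma level scales as 1/CL: 27.3 / 1.348 = 20.3 ng/mL.

20.3 ng/mL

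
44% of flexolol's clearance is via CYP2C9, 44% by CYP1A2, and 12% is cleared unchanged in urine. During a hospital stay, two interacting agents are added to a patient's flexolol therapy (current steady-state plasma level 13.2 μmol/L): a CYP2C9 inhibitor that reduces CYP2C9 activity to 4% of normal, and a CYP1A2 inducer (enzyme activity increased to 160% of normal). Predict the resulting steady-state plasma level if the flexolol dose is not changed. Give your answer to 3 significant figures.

15.7 μmol/L

The CYP2C9 pathway (44% of clearance) falls to 0.04× activity: 0.44 × 0.04 = 0.0176.
The CYP1A2 pathway (44% of clearance) is boosted to 1.6× activity: 0.44 × 1.6 = 0.704.
The remaining 12% of clearance is unaffected.
CL_new/CL_old = 0.0176 + 0.704 + 0.12 = 0.8416.
New steady-state plasma level = 13.2 / 0.8416 = 15.7 μmol/L (concentration scales inversely with clearance).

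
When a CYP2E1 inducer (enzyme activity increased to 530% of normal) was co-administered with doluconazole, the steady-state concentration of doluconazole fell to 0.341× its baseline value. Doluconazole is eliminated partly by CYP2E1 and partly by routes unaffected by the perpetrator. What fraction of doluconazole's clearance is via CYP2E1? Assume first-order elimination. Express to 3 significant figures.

Let x = fm,CYP2E1. Because steady-state concentration ∝ 1/CL, relative clearance rose to 1/0.341 = 2.933.
Only the CYP2E1 route changed, so 2.933 = x·5.3 + (1 − x), giving x = 0.449.

0.449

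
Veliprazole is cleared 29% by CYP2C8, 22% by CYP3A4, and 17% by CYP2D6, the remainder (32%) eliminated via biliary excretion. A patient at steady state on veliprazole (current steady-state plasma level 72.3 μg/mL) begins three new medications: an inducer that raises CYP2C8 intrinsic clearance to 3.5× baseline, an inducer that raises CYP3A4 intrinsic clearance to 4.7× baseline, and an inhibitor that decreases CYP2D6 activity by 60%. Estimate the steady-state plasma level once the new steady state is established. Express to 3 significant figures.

The CYP2C8 pathway (29% of clearance) increases to 3.5× activity: 0.29 × 3.5 = 1.015.
The CYP3A4 pathway (22% of clearance) increases to 4.7× activity: 0.22 × 4.7 = 1.034.
The CYP2D6 pathway (17% of clearance) is reduced to 0.4× activity: 0.17 × 0.4 = 0.068.
Non-CYP routes (32%) are unchanged.
Relative clearance = 1.015 + 1.034 + 0.068 + 0.32 = 2.437.
Steady-state plasma level ∝ 1/CL: new value = 72.3 / 2.437 = 29.7 μg/mL.

29.7 μg/mL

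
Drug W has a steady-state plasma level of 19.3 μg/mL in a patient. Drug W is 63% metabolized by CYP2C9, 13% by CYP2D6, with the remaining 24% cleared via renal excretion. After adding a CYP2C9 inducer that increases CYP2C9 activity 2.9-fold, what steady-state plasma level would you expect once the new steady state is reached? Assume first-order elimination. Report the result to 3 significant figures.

8.78 μg/mL

CYP2C9: 0.63 × 2.9 = 1.827
CYP2D6: 0.13 (unchanged)
Other: 0.24 (unchanged)
New clearance relative to baseline: 1.827 + 0.13 + 0.24 = 2.197.
With dosing unchanged, steady-state plasma level scales as 1/CL: 19.3 / 2.197 = 8.78 μg/mL.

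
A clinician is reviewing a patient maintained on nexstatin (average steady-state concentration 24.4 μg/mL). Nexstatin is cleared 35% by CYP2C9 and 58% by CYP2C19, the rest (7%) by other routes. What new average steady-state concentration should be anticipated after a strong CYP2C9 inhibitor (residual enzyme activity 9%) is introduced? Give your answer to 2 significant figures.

The CYP2C9 pathway (35% of clearance) is reduced to 0.09× activity: 0.35 × 0.09 = 0.0315.
CYP2C19 (58%) and the residual 7% are unaffected.
CL_new/CL_old = 0.0315 + 0.58 + 0.07 = 0.6815.
New average steady-state concentration = baseline ÷ relative clearance = 24.4 / 0.6815 = 36 μg/mL.

36 μg/mL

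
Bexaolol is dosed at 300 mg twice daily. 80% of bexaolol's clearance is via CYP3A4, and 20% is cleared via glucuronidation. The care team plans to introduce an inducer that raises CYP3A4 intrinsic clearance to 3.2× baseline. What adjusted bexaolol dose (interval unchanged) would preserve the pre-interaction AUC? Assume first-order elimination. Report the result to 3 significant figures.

CYP3A4: 0.8 × 3.2 = 2.56
Other: 0.2 (unchanged)
Relative clearance = 2.56 + 0.2 = 2.76.
Exposure is unchanged when dose changes in proportion to clearance. New dose = 300 mg × 2.76 = 828 mg.

828 mg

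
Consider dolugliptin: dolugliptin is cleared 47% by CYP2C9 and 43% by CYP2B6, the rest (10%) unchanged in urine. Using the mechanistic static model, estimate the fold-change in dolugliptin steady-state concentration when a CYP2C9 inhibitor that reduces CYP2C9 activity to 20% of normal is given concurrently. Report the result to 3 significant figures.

The CYP2C9 pathway (47% of clearance) drops to 0.2× activity: 0.47 × 0.2 = 0.094.
CYP2B6 (43%) and the residual 10% are unaffected.
CL_new/CL_old = 0.094 + 0.43 + 0.1 = 0.624.
Steady-state concentration ratio = CL_old/CL_new = 1 / 0.624 = 1.60.

1.60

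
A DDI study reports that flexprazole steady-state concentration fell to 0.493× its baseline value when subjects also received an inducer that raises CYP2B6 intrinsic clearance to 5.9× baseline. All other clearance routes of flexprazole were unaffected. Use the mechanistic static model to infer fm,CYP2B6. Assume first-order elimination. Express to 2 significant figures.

0.21

Let fm be the CYP2B6 fraction. New clearance relative to baseline = fm × 5.9 + (1 − fm).
Steady-state concentration ratio = 1 / (new CL fraction), so new CL fraction = 1 / 0.493 = 2.028.
fm × 5.9 + 1 − fm = 2.028  ⇒  fm × (5.9 − 1) = 1.028  ⇒  fm = 0.21.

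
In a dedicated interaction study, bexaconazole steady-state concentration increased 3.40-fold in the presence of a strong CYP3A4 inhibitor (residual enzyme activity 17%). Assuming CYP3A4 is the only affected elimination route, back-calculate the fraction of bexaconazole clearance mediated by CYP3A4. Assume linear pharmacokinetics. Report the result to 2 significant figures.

0.85

Write x for the fraction cleared via CYP3A4. The observed steady-state concentration change means clearance fell to 1/3.40 = 0.2941 of baseline.
Setting x·0.17 + (1 − x) = 0.2941 and solving: x = (0.2941 − 1)/(0.17 − 1) = 0.85.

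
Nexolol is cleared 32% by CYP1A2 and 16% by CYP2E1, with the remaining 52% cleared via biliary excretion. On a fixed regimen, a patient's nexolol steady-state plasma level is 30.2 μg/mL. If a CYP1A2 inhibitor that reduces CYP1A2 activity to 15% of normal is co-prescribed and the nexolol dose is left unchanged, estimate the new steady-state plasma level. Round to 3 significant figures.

41.5 μg/mL

The CYP1A2 pathway (32% of clearance) is reduced to 0.15× activity: 0.32 × 0.15 = 0.048.
CYP2E1 (16%) and the residual 52% are unaffected.
New clearance relative to baseline: 0.048 + 0.16 + 0.52 = 0.728.
Steady-state plasma level ∝ 1/CL, so new value = 30.2 / 0.728 = 41.5 μg/mL.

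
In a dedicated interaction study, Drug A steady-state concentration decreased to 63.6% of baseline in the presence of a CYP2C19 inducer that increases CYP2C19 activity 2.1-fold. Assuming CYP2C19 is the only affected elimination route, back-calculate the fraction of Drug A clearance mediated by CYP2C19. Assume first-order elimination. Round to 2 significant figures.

0.52

Let fm be the CYP2C19 fraction. New clearance relative to baseline = fm × 2.1 + (1 − fm).
Steady-state concentration ratio = 1 / (new CL fraction), so new CL fraction = 1 / 0.636 = 1.572.
fm × 2.1 + 1 − fm = 1.572  ⇒  fm × (2.1 − 1) = 0.5723  ⇒  fm = 0.52.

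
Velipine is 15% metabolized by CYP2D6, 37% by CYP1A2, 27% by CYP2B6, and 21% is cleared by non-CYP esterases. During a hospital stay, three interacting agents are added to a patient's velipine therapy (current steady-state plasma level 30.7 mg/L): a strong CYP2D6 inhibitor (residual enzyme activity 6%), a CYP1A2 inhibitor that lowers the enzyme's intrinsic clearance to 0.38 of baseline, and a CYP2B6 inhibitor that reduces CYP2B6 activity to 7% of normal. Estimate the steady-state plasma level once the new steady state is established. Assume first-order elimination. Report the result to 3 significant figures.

81.1 mg/L

CYP2D6: 0.15 × 0.06 = 0.009
CYP1A2: 0.37 × 0.38 = 0.1406
CYP2B6: 0.27 × 0.07 = 0.0189
Other: 0.21 (unchanged)
Relative clearance = 0.009 + 0.1406 + 0.0189 + 0.21 = 0.3785.
Steady-state plasma level ∝ 1/CL: new value = 30.7 / 0.3785 = 81.1 mg/L.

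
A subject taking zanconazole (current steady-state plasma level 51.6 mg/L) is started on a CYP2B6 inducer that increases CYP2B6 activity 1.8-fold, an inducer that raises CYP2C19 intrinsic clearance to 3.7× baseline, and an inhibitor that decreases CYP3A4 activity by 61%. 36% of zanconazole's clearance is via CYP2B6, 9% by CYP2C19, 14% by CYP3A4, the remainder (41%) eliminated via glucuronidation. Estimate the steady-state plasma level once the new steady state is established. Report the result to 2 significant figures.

36 mg/L

CYP2B6: 0.36 × 1.8 = 0.648
CYP2C19: 0.09 × 3.7 = 0.333
CYP3A4: 0.14 × 0.39 = 0.0546
Other: 0.41 (unchanged)
New clearance relative to baseline: 0.648 + 0.333 + 0.0546 + 0.41 = 1.4456.
New steady-state plasma level = 51.6 / 1.4456 = 36 mg/L (concentration scales inversely with clearance).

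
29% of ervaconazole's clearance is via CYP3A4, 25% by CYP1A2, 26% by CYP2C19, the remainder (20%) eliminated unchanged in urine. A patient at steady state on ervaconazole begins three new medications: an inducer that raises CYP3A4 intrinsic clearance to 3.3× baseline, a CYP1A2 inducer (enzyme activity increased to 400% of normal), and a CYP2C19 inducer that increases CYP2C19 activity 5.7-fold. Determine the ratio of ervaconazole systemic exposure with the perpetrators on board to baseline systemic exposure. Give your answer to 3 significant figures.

0.275

CYP3A4: 0.29 × 3.3 = 0.957
CYP1A2: 0.25 × 4 = 1
CYP2C19: 0.26 × 5.7 = 1.482
Other: 0.2 (unchanged)
CL_new/CL_old = 0.957 + 1 + 1.482 + 0.2 = 3.639.
Systemic exposure ∝ 1/CL: fold-change = 1 / 3.639 = 0.275.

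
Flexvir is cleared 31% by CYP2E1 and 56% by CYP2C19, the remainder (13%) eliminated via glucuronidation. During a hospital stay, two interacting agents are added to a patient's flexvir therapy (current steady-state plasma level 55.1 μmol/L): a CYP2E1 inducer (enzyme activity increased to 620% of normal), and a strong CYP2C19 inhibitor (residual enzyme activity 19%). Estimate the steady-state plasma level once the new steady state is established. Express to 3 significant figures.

25.5 μmol/L

CYP2E1: 0.31 × 6.2 = 1.922
CYP2C19: 0.56 × 0.19 = 0.1064
Other: 0.13 (unchanged)
CL_new/CL_old = 1.922 + 0.1064 + 0.13 = 2.1584.
Steady-state plasma level ∝ 1/CL: new value = 55.1 / 2.1584 = 25.5 μmol/L.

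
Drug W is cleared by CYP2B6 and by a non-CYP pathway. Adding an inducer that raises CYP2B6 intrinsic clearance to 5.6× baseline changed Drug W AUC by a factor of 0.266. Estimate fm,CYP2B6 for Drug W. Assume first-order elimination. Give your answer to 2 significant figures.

Let x = fm,CYP2B6. Because AUC ∝ 1/CL, relative clearance rose to 1/0.266 = 3.759.
Setting x·5.6 + (1 − x) = 3.759 and solving: x = (3.759 − 1)/(5.6 − 1) = 0.60.

0.60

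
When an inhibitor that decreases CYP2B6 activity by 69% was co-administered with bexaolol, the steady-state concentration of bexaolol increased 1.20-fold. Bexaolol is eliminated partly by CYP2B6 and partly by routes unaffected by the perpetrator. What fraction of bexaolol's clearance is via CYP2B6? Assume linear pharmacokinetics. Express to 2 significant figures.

0.24

Call the CYP2B6 fraction fm. After the interaction, CL_new/CL_old = fm × 0.31 + (1 − fm).
Steady-state concentration ratio = 1 / (new CL fraction), so new CL fraction = 1 / 1.20 = 0.8333.
fm × 0.31 + 1 − fm = 0.8333  ⇒  fm × (0.31 − 1) = −0.1667  ⇒  fm = 0.24.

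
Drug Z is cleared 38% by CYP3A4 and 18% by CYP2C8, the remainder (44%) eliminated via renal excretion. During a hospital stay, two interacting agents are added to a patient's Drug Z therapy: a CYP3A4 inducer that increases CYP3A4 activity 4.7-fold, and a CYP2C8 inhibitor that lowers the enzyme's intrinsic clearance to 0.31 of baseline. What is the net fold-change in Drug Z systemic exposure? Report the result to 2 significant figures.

0.44

CYP3A4: 0.38 × 4.7 = 1.786
CYP2C8: 0.18 × 0.31 = 0.0558
Other: 0.44 (unchanged)
CL_new/CL_old = 1.786 + 0.0558 + 0.44 = 2.2818.
Systemic exposure ∝ 1/CL: fold-change = 1 / 2.2818 = 0.44.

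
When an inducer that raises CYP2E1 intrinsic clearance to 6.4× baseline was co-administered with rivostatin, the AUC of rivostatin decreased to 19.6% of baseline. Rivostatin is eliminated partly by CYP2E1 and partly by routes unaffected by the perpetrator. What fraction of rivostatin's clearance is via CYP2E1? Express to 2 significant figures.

0.76

CL'/CL = 1 / 0.196 = 5.102
6.4·fm + (1 − fm) = 5.102
fm = (5.102 − 1) / (6.4 − 1) = 0.76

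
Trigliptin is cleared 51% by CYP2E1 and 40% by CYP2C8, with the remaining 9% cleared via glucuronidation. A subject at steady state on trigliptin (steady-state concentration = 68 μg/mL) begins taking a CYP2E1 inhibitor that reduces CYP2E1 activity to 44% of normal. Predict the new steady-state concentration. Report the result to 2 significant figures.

95 μg/mL

The CYP2E1 pathway (51% of clearance) falls to 0.44× activity: 0.51 × 0.44 = 0.2244.
CYP2C8 (40%) and the residual 9% are unaffected.
Relative clearance = 0.2244 + 0.4 + 0.09 = 0.7144.
With dosing unchanged, steady-state concentration scales as 1/CL: 68 / 0.7144 = 95 μg/mL.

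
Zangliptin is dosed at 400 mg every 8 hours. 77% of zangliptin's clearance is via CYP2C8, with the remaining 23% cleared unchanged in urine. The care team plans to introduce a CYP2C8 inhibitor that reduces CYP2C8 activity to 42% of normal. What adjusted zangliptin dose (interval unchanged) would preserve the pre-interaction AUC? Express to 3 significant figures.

The CYP2C8 pathway (77% of clearance) falls to 0.42× activity: 0.77 × 0.42 = 0.3234.
The remaining 23% of clearance is unaffected.
CL_new/CL_old = 0.3234 + 0.23 = 0.5534.
Exposure is unchanged when dose changes in proportion to clearance. New dose = 400 mg × 0.5534 = 221 mg.

221 mg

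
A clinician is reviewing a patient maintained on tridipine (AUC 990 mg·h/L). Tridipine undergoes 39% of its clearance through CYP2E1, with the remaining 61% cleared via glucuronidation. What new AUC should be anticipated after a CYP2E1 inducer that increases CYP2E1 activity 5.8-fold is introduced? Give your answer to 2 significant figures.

The CYP2E1 pathway (39% of clearance) is boosted to 5.8× activity: 0.39 × 5.8 = 2.262.
The remaining 61% of clearance is unaffected.
CL_new/CL_old = 2.262 + 0.61 = 2.872.
AUC ∝ 1/CL, so new value = 990 / 2.872 = 3.4 × 10² mg·h/L.

3.4 × 10² mg·h/L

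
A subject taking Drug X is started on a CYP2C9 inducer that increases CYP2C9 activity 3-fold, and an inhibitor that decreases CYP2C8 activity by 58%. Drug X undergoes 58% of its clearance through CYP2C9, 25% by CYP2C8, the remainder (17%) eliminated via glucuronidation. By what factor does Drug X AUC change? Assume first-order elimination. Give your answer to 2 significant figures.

CYP2C9: 0.58 × 3 = 1.74
CYP2C8: 0.25 × 0.42 = 0.105
Other: 0.17 (unchanged)
Relative clearance = 1.74 + 0.105 + 0.17 = 2.015.
AUC ∝ 1/CL: fold-change = 1 / 2.015 = 0.50.

0.50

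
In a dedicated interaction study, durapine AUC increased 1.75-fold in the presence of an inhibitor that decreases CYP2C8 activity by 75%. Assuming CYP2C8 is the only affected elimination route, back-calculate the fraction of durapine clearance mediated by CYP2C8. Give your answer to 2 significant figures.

Let fm be the CYP2C8 fraction. New clearance relative to baseline = fm × 0.25 + (1 − fm).
AUC ratio = 1 / (new CL fraction), so new CL fraction = 1 / 1.75 = 0.5714.
fm × 0.25 + 1 − fm = 0.5714  ⇒  fm × (0.25 − 1) = −0.4286  ⇒  fm = 0.57.

0.57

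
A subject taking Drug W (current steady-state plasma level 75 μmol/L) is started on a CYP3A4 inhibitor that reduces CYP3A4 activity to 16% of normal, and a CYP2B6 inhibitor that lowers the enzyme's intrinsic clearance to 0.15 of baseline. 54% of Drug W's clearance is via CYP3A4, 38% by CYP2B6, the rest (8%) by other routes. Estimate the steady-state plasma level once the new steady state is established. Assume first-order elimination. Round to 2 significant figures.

The CYP3A4 pathway (54% of clearance) is reduced to 0.16× activity: 0.54 × 0.16 = 0.0864.
The CYP2B6 pathway (38% of clearance) falls to 0.15× activity: 0.38 × 0.15 = 0.057.
The remaining 8% of clearance is unaffected.
Relative clearance = 0.0864 + 0.057 + 0.08 = 0.2234.
New steady-state plasma level = 75 / 0.2234 = 3.4 × 10² μmol/L (concentration scales inversely with clearance).

3.4 × 10² μmol/L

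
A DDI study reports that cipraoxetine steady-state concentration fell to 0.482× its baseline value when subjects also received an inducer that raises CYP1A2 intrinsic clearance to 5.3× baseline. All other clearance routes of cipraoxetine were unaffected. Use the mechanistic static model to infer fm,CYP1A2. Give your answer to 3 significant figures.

Write x for the fraction cleared via CYP1A2. The observed steady-state concentration change means clearance rose to 1/0.482 = 2.075 of baseline.
Only the CYP1A2 route changed, so 2.075 = x·5.3 + (1 − x), giving x = 0.250.

0.250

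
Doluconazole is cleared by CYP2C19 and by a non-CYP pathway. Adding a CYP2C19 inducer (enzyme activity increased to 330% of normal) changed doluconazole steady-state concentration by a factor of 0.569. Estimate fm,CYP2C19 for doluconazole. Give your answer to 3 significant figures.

0.329

CL'/CL = 1 / 0.569 = 1.757
3.3·fm + (1 − fm) = 1.757
fm = (1.757 − 1) / (3.3 − 1) = 0.329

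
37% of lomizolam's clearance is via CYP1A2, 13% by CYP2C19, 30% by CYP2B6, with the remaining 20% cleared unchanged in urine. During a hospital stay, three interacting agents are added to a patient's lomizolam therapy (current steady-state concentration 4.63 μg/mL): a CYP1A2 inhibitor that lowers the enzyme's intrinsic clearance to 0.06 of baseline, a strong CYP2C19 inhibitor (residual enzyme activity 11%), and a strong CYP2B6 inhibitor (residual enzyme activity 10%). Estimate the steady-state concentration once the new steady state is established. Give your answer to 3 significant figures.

The CYP1A2 pathway (37% of clearance) falls to 0.06× activity: 0.37 × 0.06 = 0.0222.
The CYP2C19 pathway (13% of clearance) drops to 0.11× activity: 0.13 × 0.11 = 0.0143.
The CYP2B6 pathway (30% of clearance) drops to 0.1× activity: 0.3 × 0.1 = 0.03.
Non-CYP routes (20%) are unchanged.
CL_new/CL_old = 0.0222 + 0.0143 + 0.03 + 0.2 = 0.2665.
Dividing the baseline by the relative clearance: 4.63 / 0.2665 = 17.4 μg/mL.

17.4 μg/mL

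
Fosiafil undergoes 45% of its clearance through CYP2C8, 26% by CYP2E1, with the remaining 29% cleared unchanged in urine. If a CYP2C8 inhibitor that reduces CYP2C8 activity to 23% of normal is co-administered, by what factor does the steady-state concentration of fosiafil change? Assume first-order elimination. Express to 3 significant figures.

The CYP2C8 pathway (45% of clearance) falls to 0.23× activity: 0.45 × 0.23 = 0.1035.
CYP2E1 (26%) and the residual 29% are unaffected.
CL_new/CL_old = 0.1035 + 0.26 + 0.29 = 0.6535.
Since steady-state concentration ∝ 1/CL, the ratio is 1 / 0.6535 = 1.53.

1.53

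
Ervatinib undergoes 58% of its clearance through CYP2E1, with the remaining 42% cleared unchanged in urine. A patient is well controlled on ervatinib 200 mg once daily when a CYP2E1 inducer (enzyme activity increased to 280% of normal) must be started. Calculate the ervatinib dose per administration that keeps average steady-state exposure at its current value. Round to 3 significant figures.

The CYP2E1 pathway (58% of clearance) rises to 2.8× activity: 0.58 × 2.8 = 1.624.
The remaining 42% of clearance is unaffected.
Relative clearance = 1.624 + 0.42 = 2.044.
To maintain the same steady-state level, dose must scale with clearance: new dose = 200 × 2.044 = 409 mg.

409 mg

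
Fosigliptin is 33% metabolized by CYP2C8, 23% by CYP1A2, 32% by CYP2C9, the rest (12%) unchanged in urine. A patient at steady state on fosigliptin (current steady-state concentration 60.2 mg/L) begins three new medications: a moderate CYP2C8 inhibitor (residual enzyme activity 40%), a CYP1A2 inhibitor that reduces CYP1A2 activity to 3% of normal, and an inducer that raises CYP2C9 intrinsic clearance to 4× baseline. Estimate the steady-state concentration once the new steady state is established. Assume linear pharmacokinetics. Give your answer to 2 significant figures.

The CYP2C8 pathway (33% of clearance) is reduced to 0.4× activity: 0.33 × 0.4 = 0.132.
The CYP1A2 pathway (23% of clearance) is reduced to 0.03× activity: 0.23 × 0.03 = 0.0069.
The CYP2C9 pathway (32% of clearance) increases to 4× activity: 0.32 × 4 = 1.28.
Non-CYP routes (12%) are unchanged.
CL_new/CL_old = 0.132 + 0.0069 + 1.28 + 0.12 = 1.5389.
Dividing the baseline by the relative clearance: 60.2 / 1.5389 = 39 mg/L.

39 mg/L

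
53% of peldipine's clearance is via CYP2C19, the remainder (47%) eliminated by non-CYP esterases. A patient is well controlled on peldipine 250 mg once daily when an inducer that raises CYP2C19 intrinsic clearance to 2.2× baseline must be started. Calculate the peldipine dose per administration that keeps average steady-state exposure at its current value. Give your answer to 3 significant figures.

The CYP2C19 pathway (53% of clearance) rises to 2.2× activity: 0.53 × 2.2 = 1.166.
Non-CYP routes (47%) are unchanged.
New clearance relative to baseline: 1.166 + 0.47 = 1.636.
To maintain the same steady-state level, dose must scale with clearance: new dose = 250 × 1.636 = 409 mg.

409 mg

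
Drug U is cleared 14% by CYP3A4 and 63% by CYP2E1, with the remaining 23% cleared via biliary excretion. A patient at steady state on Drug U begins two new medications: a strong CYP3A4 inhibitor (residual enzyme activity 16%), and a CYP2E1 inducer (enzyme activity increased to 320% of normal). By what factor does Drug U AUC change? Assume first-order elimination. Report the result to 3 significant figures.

0.441

The CYP3A4 pathway (14% of clearance) drops to 0.16× activity: 0.14 × 0.16 = 0.0224.
The CYP2E1 pathway (63% of clearance) increases to 3.2× activity: 0.63 × 3.2 = 2.016.
Non-CYP routes (23%) are unchanged.
Relative clearance = 0.0224 + 2.016 + 0.23 = 2.2684.
Net AUC ratio = 1 / 2.2684 = 0.441.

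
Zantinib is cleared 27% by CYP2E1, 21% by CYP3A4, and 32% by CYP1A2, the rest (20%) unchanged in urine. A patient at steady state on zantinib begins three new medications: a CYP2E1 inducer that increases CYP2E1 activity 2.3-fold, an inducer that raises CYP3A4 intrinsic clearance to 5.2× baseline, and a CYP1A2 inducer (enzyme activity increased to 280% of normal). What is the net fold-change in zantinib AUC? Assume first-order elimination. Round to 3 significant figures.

0.356

CYP2E1: 0.27 × 2.3 = 0.621
CYP3A4: 0.21 × 5.2 = 1.092
CYP1A2: 0.32 × 2.8 = 0.896
Other: 0.2 (unchanged)
Relative clearance = 0.621 + 1.092 + 0.896 + 0.2 = 2.809.
Because AUC varies inversely with clearance, the combined effect is 1 / 2.809 = 0.356.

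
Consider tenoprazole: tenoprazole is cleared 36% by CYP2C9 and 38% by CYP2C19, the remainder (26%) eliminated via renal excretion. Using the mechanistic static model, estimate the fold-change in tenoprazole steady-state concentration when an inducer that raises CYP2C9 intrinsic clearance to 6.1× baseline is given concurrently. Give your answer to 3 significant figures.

The CYP2C9 pathway (36% of clearance) rises to 6.1× activity: 0.36 × 6.1 = 2.196.
CYP2C19 (38%) and the residual 26% are unaffected.
Relative clearance = 2.196 + 0.38 + 0.26 = 2.836.
Steady-state concentration is inversely proportional to clearance, so the fold-change is 1 / 2.836 = 0.353.

0.353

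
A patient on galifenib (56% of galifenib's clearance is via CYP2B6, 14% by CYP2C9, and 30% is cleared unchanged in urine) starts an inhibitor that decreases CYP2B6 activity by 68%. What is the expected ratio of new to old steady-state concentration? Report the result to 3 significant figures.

1.61

The CYP2B6 pathway (56% of clearance) is reduced to 0.32× activity: 0.56 × 0.32 = 0.1792.
CYP2C9 (14%) and the residual 30% are unaffected.
Relative clearance = 0.1792 + 0.14 + 0.3 = 0.6192.
Steady-state concentration ratio = CL_old/CL_new = 1 / 0.6192 = 1.61.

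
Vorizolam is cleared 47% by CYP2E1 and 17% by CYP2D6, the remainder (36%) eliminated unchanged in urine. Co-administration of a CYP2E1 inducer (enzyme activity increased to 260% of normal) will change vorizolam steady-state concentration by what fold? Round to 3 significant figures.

The CYP2E1 pathway (47% of clearance) is boosted to 2.6× activity: 0.47 × 2.6 = 1.222.
CYP2D6 (17%) and the residual 36% are unaffected.
Relative clearance = 1.222 + 0.17 + 0.36 = 1.752.
Steady-state concentration ratio = CL_old/CL_new = 1 / 1.752 = 0.571.

0.571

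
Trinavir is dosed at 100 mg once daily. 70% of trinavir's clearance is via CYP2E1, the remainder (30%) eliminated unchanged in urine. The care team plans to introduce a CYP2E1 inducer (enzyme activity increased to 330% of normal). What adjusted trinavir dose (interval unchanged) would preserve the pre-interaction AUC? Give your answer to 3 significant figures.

The CYP2E1 pathway (70% of clearance) is boosted to 3.3× activity: 0.7 × 3.3 = 2.31.
Non-CYP routes (30%) are unchanged.
CL_new/CL_old = 2.31 + 0.3 = 2.61.
Css,avg = (dose rate)/CL, so holding Css fixed requires dose ∝ CL: 100 × 2.61 = 261 mg.

261 mg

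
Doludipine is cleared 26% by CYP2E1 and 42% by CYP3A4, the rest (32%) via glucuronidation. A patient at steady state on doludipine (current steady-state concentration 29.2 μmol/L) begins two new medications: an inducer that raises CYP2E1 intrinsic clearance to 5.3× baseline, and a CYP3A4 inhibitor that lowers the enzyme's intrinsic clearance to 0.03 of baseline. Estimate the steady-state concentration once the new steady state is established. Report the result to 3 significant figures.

The CYP2E1 pathway (26% of clearance) rises to 5.3× activity: 0.26 × 5.3 = 1.378.
The CYP3A4 pathway (42% of clearance) is reduced to 0.03× activity: 0.42 × 0.03 = 0.0126.
The remaining 32% of clearance is unaffected.
CL_new/CL_old = 1.378 + 0.0126 + 0.32 = 1.7106.
New steady-state concentration = 29.2 / 1.7106 = 17.1 μmol/L (concentration scales inversely with clearance).

17.1 μmol/L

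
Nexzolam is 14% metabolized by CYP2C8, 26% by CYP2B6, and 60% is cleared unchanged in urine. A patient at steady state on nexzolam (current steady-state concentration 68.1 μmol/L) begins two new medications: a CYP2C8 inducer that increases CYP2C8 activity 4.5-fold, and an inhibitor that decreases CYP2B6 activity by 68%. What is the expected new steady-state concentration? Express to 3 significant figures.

51.9 μmol/L

CYP2C8: 0.14 × 4.5 = 0.63
CYP2B6: 0.26 × 0.32 = 0.0832
Other: 0.6 (unchanged)
New clearance relative to baseline: 0.63 + 0.0832 + 0.6 = 1.3132.
New steady-state concentration = 68.1 / 1.3132 = 51.9 μmol/L (concentration scales inversely with clearance).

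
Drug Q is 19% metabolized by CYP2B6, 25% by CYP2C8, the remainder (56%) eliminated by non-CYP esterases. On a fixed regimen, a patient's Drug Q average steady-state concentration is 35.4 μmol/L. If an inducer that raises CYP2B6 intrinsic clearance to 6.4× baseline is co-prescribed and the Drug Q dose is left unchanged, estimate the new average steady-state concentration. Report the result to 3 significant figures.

17.5 μmol/L

CYP2B6: 0.19 × 6.4 = 1.216
CYP2C8: 0.25 (unchanged)
Other: 0.56 (unchanged)
Relative clearance = 1.216 + 0.25 + 0.56 = 2.026.
Average steady-state concentration ∝ 1/CL, so new value = 35.4 / 2.026 = 17.5 μmol/L.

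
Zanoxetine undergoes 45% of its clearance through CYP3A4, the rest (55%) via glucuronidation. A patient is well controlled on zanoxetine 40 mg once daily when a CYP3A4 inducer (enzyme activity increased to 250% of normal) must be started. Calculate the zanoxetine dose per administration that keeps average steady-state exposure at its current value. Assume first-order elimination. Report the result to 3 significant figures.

The CYP3A4 pathway (45% of clearance) increases to 2.5× activity: 0.45 × 2.5 = 1.125.
The remaining 55% of clearance is unaffected.
New clearance relative to baseline: 1.125 + 0.55 = 1.675.
Exposure is unchanged when dose changes in proportion to clearance. New dose = 40 mg × 1.675 = 67.0 mg.

67.0 mg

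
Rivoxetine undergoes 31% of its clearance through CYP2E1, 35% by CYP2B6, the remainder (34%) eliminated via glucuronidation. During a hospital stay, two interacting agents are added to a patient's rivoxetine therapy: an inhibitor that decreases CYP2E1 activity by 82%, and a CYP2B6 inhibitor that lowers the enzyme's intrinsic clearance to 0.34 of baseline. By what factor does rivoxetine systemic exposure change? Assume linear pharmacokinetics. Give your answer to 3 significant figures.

1.94

The CYP2E1 pathway (31% of clearance) falls to 0.18× activity: 0.31 × 0.18 = 0.0558.
The CYP2B6 pathway (35% of clearance) falls to 0.34× activity: 0.35 × 0.34 = 0.119.
The remaining 34% of clearance is unaffected.
Relative clearance = 0.0558 + 0.119 + 0.34 = 0.5148.
Because systemic exposure varies inversely with clearance, the combined effect is 1 / 0.5148 = 1.94.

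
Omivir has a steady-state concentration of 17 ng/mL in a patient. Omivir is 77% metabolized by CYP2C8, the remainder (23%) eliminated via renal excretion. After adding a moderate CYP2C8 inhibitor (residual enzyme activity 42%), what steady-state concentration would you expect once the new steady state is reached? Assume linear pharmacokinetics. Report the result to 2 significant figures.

31 ng/mL

The CYP2C8 pathway (77% of clearance) falls to 0.42× activity: 0.77 × 0.42 = 0.3234.
Non-CYP routes (23%) are unchanged.
Relative clearance = 0.3234 + 0.23 = 0.5534.
With dosing unchanged, steady-state concentration scales as 1/CL: 17 / 0.5534 = 31 ng/mL.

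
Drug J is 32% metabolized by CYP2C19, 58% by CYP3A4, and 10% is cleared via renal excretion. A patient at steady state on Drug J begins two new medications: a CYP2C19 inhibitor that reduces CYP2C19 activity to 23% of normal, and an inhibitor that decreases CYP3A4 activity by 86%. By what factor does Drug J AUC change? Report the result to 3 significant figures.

3.92

The CYP2C19 pathway (32% of clearance) drops to 0.23× activity: 0.32 × 0.23 = 0.0736.
The CYP3A4 pathway (58% of clearance) drops to 0.14× activity: 0.58 × 0.14 = 0.0812.
The remaining 10% of clearance is unaffected.
CL_new/CL_old = 0.0736 + 0.0812 + 0.1 = 0.2548.
Because AUC varies inversely with clearance, the combined effect is 1 / 0.2548 = 3.92.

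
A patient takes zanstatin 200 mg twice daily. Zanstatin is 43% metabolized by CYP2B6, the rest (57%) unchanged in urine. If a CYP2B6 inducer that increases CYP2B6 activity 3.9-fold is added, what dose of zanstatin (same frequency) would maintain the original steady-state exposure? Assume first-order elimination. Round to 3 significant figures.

449 mg

The CYP2B6 pathway (43% of clearance) rises to 3.9× activity: 0.43 × 3.9 = 1.677.
The remaining 57% of clearance is unaffected.
CL_new/CL_old = 1.677 + 0.57 = 2.247.
Exposure is unchanged when dose changes in proportion to clearance. New dose = 200 mg × 2.247 = 449 mg.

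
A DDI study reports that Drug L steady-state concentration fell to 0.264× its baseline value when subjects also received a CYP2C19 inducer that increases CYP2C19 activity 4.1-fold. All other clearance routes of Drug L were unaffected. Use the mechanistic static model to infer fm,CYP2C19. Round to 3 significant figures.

0.899

Write x for the fraction cleared via CYP2C19. The observed steady-state concentration change means clearance rose to 1/0.264 = 3.788 of baseline.
Only the CYP2C19 route changed, so 3.788 = x·4.1 + (1 − x), giving x = 0.899.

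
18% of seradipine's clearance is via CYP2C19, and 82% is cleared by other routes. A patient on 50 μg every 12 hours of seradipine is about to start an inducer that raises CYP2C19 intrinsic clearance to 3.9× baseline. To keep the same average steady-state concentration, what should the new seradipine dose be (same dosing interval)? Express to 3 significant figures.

76.1 μg

The CYP2C19 pathway (18% of clearance) rises to 3.9× activity: 0.18 × 3.9 = 0.702.
The remaining 82% of clearance is unaffected.
CL_new/CL_old = 0.702 + 0.82 = 1.522.
To maintain the same steady-state level, dose must scale with clearance: new dose = 50 × 1.522 = 76.1 μg.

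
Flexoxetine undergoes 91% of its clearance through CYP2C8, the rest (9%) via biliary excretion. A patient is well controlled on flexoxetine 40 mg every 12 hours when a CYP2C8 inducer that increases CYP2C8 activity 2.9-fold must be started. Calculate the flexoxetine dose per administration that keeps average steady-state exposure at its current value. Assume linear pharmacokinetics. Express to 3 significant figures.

CYP2C8: 0.91 × 2.9 = 2.639
Other: 0.09 (unchanged)
CL_new/CL_old = 2.639 + 0.09 = 2.729.
To maintain the same steady-state level, dose must scale with clearance: new dose = 40 × 2.729 = 109 mg.

109 mg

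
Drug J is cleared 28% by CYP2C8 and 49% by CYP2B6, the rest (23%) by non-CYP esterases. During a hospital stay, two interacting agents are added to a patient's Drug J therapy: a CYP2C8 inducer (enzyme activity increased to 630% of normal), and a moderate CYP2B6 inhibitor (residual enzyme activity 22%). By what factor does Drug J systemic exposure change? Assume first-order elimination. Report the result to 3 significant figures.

0.476

The CYP2C8 pathway (28% of clearance) is boosted to 6.3× activity: 0.28 × 6.3 = 1.764.
The CYP2B6 pathway (49% of clearance) is reduced to 0.22× activity: 0.49 × 0.22 = 0.1078.
The remaining 23% of clearance is unaffected.
CL_new/CL_old = 1.764 + 0.1078 + 0.23 = 2.1018.
Systemic exposure ∝ 1/CL: fold-change = 1 / 2.1018 = 0.476.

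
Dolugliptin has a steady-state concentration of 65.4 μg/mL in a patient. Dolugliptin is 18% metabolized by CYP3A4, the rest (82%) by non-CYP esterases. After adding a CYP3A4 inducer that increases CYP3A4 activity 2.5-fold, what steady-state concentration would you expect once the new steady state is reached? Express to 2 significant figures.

The CYP3A4 pathway (18% of clearance) rises to 2.5× activity: 0.18 × 2.5 = 0.45.
Non-CYP routes (82%) are unchanged.
New clearance relative to baseline: 0.45 + 0.82 = 1.27.
Steady-state concentration ∝ 1/CL, so new value = 65.4 / 1.27 = 51 μg/mL.

51 μg/mL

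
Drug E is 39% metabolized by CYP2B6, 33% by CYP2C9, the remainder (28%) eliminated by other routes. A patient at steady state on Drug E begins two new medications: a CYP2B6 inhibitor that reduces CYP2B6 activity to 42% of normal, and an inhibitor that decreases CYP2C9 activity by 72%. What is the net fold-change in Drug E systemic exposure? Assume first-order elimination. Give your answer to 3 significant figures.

The CYP2B6 pathway (39% of clearance) falls to 0.42× activity: 0.39 × 0.42 = 0.1638.
The CYP2C9 pathway (33% of clearance) drops to 0.28× activity: 0.33 × 0.28 = 0.0924.
The remaining 28% of clearance is unaffected.
CL_new/CL_old = 0.1638 + 0.0924 + 0.28 = 0.5362.
Systemic exposure ∝ 1/CL: fold-change = 1 / 0.5362 = 1.86.

1.86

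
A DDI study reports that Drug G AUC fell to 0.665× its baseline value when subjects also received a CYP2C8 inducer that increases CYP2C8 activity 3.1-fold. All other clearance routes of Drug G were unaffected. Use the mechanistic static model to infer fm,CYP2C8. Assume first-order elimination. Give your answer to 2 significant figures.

Write x for the fraction cleared via CYP2C8. The observed AUC change means clearance rose to 1/0.665 = 1.504 of baseline.
Only the CYP2C8 route changed, so 1.504 = x·3.1 + (1 − x), giving x = 0.24.

0.24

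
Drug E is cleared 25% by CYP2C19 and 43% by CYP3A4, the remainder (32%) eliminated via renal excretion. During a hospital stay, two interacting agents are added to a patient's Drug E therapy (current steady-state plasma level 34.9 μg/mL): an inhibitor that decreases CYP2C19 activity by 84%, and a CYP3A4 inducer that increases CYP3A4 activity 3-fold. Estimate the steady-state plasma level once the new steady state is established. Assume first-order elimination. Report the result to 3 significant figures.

21.2 μg/mL

The CYP2C19 pathway (25% of clearance) drops to 0.16× activity: 0.25 × 0.16 = 0.04.
The CYP3A4 pathway (43% of clearance) increases to 3× activity: 0.43 × 3 = 1.29.
The remaining 32% of clearance is unaffected.
New clearance relative to baseline: 0.04 + 1.29 + 0.32 = 1.65.
New steady-state plasma level = 34.9 / 1.65 = 21.2 μg/mL (concentration scales inversely with clearance).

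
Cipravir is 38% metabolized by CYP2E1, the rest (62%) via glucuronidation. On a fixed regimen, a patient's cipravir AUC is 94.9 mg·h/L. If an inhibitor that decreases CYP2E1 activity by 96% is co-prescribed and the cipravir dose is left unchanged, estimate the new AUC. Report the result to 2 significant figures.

The CYP2E1 pathway (38% of clearance) is reduced to 0.04× activity: 0.38 × 0.04 = 0.0152.
The remaining 62% of clearance is unaffected.
CL_new/CL_old = 0.0152 + 0.62 = 0.6352.
New AUC = baseline ÷ relative clearance = 94.9 / 0.6352 = 1.5 × 10² mg·h/L.

1.5 × 10² mg·h/L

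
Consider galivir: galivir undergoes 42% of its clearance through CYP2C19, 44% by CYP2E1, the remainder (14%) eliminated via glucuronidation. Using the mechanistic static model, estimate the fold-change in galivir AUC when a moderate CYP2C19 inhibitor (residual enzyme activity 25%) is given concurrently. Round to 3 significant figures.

The CYP2C19 pathway (42% of clearance) is reduced to 0.25× activity: 0.42 × 0.25 = 0.105.
CYP2E1 (44%) and the residual 14% are unaffected.
Relative clearance = 0.105 + 0.44 + 0.14 = 0.685.
Since AUC ∝ 1/CL, the ratio is 1 / 0.685 = 1.46.

1.46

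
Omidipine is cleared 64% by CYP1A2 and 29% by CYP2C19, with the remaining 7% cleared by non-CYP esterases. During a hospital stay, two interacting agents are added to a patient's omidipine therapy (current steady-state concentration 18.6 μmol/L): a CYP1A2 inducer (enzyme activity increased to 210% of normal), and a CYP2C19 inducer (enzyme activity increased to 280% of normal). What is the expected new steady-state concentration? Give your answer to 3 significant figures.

8.36 μmol/L

The CYP1A2 pathway (64% of clearance) rises to 2.1× activity: 0.64 × 2.1 = 1.344.
The CYP2C19 pathway (29% of clearance) is boosted to 2.8× activity: 0.29 × 2.8 = 0.812.
The remaining 7% of clearance is unaffected.
Relative clearance = 1.344 + 0.812 + 0.07 = 2.226.
Steady-state concentration ∝ 1/CL: new value = 18.6 / 2.226 = 8.36 μmol/L.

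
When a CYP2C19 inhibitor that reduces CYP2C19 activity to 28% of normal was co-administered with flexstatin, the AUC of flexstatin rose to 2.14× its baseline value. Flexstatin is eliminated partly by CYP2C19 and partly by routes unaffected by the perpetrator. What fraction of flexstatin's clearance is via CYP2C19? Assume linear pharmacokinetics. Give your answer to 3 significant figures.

0.740

Write x for the fraction cleared via CYP2C19. The observed AUC change means clearance fell to 1/2.14 = 0.4673 of baseline.
Only the CYP2C19 route changed, so 0.4673 = x·0.28 + (1 − x), giving x = 0.740.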